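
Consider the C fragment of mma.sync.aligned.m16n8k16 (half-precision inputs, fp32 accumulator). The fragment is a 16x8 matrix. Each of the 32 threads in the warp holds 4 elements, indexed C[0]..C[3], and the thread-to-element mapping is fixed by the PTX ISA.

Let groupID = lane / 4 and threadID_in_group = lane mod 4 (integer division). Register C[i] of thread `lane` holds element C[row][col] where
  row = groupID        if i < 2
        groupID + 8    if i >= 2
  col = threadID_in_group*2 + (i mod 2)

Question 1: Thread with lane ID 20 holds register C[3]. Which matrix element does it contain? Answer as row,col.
13,1

lane 20->20/4=5, 20 mod 4=0
i=3  r:5+8->13  c:2·0+1->1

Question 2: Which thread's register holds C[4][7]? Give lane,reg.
r=4⇒gr=4,Rb=0  c=7⇒th=3,odd=1
L=4*4+3=19  i=0*2+1=1

19,1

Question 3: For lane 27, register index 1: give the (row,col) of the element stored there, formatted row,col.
lane 27: gr=6 (27/4), th=3 (27%4)
i=1: r=6+0=6, c=3*2+1=7

6,7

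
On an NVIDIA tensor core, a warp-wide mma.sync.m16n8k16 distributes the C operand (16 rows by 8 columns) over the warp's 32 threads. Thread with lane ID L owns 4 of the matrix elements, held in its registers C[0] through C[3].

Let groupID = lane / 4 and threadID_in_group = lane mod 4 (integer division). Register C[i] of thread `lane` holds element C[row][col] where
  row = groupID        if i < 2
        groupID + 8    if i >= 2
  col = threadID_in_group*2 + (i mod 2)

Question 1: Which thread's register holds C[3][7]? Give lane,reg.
15,1

r:3=>grp=3,rB=0  c:7=>tig=3,lo=1
L=3*4+3=15  i=0*2+1=1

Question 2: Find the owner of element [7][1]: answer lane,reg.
r=7⇒gr=7,Rb=0  c=1⇒th=0,odd=1
L=7*4+0=28  i=0*2+1=1

28,1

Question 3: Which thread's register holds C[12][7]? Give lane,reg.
r:12=>grp=4,rB=1  c:7=>tig=3,lo=1
L=4*4+3=19  i=1*2+1=3

19,3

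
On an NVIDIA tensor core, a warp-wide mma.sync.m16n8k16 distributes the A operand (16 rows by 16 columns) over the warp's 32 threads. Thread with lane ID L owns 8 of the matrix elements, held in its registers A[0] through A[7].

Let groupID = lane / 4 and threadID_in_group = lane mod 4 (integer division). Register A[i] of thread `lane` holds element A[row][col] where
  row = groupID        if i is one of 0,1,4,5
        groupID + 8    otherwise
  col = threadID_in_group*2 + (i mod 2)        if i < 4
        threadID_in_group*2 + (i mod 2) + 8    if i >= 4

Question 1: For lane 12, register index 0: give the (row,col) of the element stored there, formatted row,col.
3,0

L=12→G=12>>2=3, T=12&3=0
[0]→row 3+0=3  col 0·2+0+0=0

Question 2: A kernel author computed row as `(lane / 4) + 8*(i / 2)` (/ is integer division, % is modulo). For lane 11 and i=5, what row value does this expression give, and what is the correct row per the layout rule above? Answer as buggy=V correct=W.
`(lane / 4) + 8*(i / 2)`[11,5]⇒18
L=11⇒gr=11>>2=2, th=11&3=3
[5]⇒row 2+0=2  col 3·2+1+8=15
row: 18 vs 2

buggy=18 correct=2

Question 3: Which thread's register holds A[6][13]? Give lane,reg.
26,5

r: 6->gid=6,r8=0  c: 13->c8=1,tid=2,i&1=1
L=6*4+2=26  i=1*4+0*2+1=5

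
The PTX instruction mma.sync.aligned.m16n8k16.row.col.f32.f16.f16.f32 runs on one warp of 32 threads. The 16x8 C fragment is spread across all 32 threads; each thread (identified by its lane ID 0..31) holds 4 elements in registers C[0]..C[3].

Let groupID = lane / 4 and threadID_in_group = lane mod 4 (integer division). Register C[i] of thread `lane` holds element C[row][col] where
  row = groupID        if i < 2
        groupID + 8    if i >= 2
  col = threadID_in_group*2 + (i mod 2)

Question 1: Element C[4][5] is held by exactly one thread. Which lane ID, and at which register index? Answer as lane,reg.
r: 4->gid=4,r8=0  c: 5->tid=2,i&1=1
L=4*4+2=18  i=0*2+1=1

18,1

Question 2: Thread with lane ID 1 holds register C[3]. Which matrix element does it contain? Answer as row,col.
8,3

lane 1⇒1/4=0, 1 mod 4=1
i=3  r:0+8⇒8  c:2·1+1⇒3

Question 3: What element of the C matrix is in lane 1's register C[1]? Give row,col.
0,3

1: G=0,T=1
[1] (0+0,1*2+1) = (0,3)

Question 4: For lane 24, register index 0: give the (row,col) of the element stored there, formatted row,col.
24: gr=6,th=0
[0] (6+0,0*2+0) = (6,0)

6,0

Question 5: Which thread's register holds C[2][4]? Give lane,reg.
r=2⇒gr=2,Rb=0  c=4⇒th=2,odd=0
L=2*4+2=10  i=0*2+0=0

10,0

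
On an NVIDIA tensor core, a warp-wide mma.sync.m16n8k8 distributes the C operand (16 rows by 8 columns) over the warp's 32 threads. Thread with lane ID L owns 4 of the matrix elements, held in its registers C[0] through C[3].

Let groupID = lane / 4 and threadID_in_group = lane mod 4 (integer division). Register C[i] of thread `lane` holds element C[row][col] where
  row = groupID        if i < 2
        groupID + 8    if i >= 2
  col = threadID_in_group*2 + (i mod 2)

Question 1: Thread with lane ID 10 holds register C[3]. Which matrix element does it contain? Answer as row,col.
10,5

lane 10⇒10/4=2, 10 mod 4=2
i=3  r:2+8⇒10  c:2·2+1⇒5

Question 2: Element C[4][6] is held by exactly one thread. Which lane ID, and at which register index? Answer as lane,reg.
r:4=>grp=4,rB=0  c:6=>tig=3,lo=0
L=4*4+3=19  i=0*2+0=0

19,0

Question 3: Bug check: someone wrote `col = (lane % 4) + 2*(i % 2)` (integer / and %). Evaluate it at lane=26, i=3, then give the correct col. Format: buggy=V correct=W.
`(lane % 4) + 2*(i % 2)`[26,3]⇒4
26: gr=6,th=2
[3] (6+8,2*2+1) = (14,5)
col: 4 vs 5

buggy=4 correct=5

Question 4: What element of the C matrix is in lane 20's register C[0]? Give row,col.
20: g=5,t=0
[0] (5+0,0*2+0) = (5,0)

5,0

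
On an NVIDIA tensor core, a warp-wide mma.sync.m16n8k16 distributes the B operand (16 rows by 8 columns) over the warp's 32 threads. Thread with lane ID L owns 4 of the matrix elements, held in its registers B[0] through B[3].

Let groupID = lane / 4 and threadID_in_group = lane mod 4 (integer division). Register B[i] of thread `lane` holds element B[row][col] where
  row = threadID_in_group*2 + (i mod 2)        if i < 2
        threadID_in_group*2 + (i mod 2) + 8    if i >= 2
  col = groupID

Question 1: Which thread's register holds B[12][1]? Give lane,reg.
6,2

c=1→G=1  r=12→rhi=1,T=2,p=0
L=1*4+2=6  i=1*2+0=2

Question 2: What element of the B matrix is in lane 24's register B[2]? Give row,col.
8,6

lane 24→24/4=6, 24 mod 4=0
i=2  r:2·0+0+8→8  c:6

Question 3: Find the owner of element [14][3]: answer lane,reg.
c=3⇒gr=3  r=14⇒Rb=1,th=3,odd=0
L=3*4+3=15  i=1*2+0=2

15,2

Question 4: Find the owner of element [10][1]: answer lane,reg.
c=1⇒gr=1  r=10⇒Rb=1,th=1,odd=0
L=1*4+1=5  i=1*2+0=2

5,2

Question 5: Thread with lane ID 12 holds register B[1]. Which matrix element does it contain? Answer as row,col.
12: g=3,t=0
[1] (0*2+1+0,3) = (1,3)

1,3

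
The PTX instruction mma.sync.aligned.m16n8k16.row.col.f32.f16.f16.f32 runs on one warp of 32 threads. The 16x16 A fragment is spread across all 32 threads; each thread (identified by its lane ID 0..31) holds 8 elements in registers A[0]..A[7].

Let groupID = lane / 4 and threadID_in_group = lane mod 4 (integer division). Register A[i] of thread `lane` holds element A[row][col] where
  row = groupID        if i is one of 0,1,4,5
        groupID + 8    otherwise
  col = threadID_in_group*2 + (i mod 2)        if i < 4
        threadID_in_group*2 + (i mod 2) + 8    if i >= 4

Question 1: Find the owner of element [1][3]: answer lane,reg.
5,1

r:1=>grp=1,rB=0  c:3=>cB=0,tig=1,lo=1
L=1*4+1=5  i=0*4+0*2+1=1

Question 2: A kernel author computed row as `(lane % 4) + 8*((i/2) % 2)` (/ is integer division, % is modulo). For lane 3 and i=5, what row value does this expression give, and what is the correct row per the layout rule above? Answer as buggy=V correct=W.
buggy=3 correct=0

`(lane % 4) + 8*((i/2) % 2)`[3,5]->3
L=3->gid=3>>2=0, tid=3&3=3
[5]->row 0+0=0  col 3·2+1+8=15
row: 3 vs 0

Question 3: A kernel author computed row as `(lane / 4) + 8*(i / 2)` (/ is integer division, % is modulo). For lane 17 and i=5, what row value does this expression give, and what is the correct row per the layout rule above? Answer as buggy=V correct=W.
`(lane / 4) + 8*(i / 2)`[17,5]->20
lane 17->17/4=4, 17 mod 4=1
i=5  r:4+0->4  c:2·1+1+8->11
row: 20 vs 4

buggy=20 correct=4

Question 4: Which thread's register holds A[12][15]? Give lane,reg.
r=12->g=4,rb=1  c=15->cb=1,t=3,b0=1
L=4*4+3=19  i=1*4+1*2+1=7

19,7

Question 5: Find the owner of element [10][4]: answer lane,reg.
r=10->g=2,rb=1  c=4->cb=0,t=2,b0=0
L=2*4+2=10  i=0*4+1*2+0=2

10,2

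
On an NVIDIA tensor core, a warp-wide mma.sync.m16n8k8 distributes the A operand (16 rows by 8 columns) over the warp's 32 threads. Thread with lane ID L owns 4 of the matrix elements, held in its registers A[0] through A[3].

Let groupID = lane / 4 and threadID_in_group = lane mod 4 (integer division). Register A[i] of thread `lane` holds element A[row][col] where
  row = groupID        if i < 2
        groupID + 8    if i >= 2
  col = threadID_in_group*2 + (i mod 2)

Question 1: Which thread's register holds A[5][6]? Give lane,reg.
r: 5->gid=5,r8=0  c: 6->tid=3,i&1=0
L=5*4+3=23  i=0*2+0=0

23,0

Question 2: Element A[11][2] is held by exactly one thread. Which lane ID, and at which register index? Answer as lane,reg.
r:11=>grp=3,rB=1  c:2=>tig=1,lo=0
L=3*4+1=13  i=1*2+0=2

13,2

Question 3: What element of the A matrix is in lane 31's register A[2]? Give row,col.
15,6

lane 31→31/4=7, 31 mod 4=3
i=2  r:7+8→15  c:2·3+0→6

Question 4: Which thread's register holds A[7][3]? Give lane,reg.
r=7→G=7,rhi=0  c=3→T=1,p=1
L=7*4+1=29  i=0*2+1=1

29,1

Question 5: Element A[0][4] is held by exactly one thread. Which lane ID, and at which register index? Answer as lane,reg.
2,0

r=0→G=0,rhi=0  c=4→T=2,p=0
L=0*4+2=2  i=0*2+0=0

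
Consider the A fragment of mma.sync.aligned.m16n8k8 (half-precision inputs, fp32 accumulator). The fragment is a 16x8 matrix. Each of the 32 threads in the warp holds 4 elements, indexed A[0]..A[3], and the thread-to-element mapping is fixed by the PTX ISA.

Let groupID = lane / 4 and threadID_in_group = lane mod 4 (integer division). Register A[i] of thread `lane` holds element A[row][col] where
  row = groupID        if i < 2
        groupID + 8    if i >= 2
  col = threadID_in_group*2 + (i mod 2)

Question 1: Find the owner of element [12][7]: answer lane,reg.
19,3

r:12=>grp=4,rB=1  c:7=>tig=3,lo=1
L=4*4+3=19  i=1*2+1=3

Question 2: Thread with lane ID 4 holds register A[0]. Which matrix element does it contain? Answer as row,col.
1,0

lane 4=>4/4=1, 4 mod 4=0
i=0  r:1+0=>1  c:2·0+0=>0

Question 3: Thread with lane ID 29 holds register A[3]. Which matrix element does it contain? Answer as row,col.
15,3

lane 29→29/4=7, 29 mod 4=1
i=3  r:7+8→15  c:2·1+1→3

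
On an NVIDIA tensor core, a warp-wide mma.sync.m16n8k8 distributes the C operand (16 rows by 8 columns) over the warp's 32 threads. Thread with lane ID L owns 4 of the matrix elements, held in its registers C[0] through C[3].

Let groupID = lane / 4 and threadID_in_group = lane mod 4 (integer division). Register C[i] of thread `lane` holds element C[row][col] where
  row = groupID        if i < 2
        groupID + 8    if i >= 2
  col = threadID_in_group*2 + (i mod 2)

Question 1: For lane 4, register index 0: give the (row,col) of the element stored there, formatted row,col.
1,0

lane 4: gr=1 (4/4), th=0 (4%4)
i=0: r=1+0=1, c=0*2+0=0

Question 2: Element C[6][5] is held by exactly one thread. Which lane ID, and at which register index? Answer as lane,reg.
r=6⇒gr=6,Rb=0  c=5⇒th=2,odd=1
L=6*4+2=26  i=0*2+1=1

26,1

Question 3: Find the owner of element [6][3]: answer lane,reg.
25,1

r:6=>grp=6,rB=0  c:3=>tig=1,lo=1
L=6*4+1=25  i=0*2+1=1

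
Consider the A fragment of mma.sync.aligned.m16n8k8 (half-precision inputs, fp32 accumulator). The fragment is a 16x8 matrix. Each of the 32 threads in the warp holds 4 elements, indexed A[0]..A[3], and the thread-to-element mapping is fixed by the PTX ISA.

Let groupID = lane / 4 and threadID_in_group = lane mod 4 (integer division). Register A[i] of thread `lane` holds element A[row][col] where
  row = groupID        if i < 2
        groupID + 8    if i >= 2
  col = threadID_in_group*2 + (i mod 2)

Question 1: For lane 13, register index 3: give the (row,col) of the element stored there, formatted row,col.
11,3

L=13=>grp=13>>2=3, tig=13&3=1
[3]=>row 3+8=11  col 1·2+1=3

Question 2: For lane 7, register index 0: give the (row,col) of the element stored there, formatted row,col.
1,6

7: gr=1,th=3
[0] (1+0,3*2+0) = (1,6)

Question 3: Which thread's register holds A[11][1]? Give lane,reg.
r:11=>grp=3,rB=1  c:1=>tig=0,lo=1
L=3*4+0=12  i=1*2+1=3

12,3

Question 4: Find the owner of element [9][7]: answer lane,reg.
7,3

r: 9->gid=1,r8=1  c: 7->tid=3,i&1=1
L=1*4+3=7  i=1*2+1=3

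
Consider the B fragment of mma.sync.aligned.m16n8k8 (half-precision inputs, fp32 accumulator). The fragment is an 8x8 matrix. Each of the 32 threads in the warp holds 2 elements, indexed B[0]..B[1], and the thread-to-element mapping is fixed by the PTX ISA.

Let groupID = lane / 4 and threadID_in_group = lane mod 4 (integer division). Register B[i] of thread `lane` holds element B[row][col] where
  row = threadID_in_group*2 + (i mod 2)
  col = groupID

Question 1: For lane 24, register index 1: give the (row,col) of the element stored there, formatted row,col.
1,6

lane 24: grp=6 (24/4), tig=0 (24%4)
i=1: r=0*2+1=1, c=grp=6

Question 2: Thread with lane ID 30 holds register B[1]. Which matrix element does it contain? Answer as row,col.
5,7

lane 30: g=7 (30/4), t=2 (30%4)
i=1: r=2*2+1=5, c=g=7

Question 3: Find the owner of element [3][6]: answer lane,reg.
25,1

c=6->g=6  r=3->t=1,b0=1
L=6*4+1=25  i=1=1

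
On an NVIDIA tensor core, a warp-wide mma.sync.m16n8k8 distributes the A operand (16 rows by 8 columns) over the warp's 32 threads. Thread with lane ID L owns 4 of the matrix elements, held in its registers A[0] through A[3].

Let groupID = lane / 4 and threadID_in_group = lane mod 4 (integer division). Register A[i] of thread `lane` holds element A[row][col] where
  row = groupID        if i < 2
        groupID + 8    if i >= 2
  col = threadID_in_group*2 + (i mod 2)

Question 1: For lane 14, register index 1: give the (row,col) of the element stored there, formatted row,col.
3,5

lane 14=>14/4=3, 14 mod 4=2
i=1  r:3+0=>3  c:2·2+1=>5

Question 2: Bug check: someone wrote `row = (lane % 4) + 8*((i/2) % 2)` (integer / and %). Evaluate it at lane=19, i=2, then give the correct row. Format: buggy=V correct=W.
buggy=11 correct=12

`(lane % 4) + 8*((i/2) % 2)`[19,2]=>11
lane 19: grp=4 (19/4), tig=3 (19%4)
i=2: r=4+8=12, c=3*2+0=6
row: 11 vs 12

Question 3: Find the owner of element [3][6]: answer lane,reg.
15,0

r=3⇒gr=3,Rb=0  c=6⇒th=3,odd=0
L=3*4+3=15  i=0*2+0=0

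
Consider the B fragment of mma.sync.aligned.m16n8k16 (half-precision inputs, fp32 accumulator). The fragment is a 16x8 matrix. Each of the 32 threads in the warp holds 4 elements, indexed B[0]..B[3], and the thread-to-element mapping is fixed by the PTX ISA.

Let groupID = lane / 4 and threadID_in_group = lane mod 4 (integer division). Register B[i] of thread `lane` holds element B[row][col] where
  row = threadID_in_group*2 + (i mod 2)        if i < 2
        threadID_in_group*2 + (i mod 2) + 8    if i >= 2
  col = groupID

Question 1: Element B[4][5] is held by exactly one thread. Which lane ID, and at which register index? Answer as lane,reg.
22,0

c: 5->gid=5  r: 4->r8=0,tid=2,i&1=0
L=5*4+2=22  i=0*2+0=0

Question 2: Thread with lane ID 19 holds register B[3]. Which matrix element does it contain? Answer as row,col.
15,4

L=19⇒gr=19>>2=4, th=19&3=3
[3]⇒row 3·2+1+8=15  col gr=4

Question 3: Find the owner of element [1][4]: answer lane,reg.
c=4->g=4  r=1->rb=0,t=0,b0=1
L=4*4+0=16  i=0*2+1=1

16,1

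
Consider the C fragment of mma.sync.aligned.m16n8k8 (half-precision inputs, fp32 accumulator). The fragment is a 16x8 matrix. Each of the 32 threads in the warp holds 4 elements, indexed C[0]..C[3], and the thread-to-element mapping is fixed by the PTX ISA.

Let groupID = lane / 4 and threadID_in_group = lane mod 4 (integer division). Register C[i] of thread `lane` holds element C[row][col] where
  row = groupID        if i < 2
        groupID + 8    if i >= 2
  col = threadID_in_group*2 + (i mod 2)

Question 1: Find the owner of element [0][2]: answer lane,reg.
r=0->g=0,rb=0  c=2->t=1,b0=0
L=0*4+1=1  i=0*2+0=0

1,0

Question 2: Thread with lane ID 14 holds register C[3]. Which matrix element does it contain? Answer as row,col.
11,5

L=14->gid=14>>2=3, tid=14&3=2
[3]->row 3+8=11  col 2·2+1=5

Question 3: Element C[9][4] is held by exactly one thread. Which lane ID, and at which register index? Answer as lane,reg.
6,2

r=9⇒gr=1,Rb=1  c=4⇒th=2,odd=0
L=1*4+2=6  i=1*2+0=2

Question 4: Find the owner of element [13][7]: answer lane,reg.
23,3

r=13→G=5,rhi=1  c=7→T=3,p=1
L=5*4+3=23  i=1*2+1=3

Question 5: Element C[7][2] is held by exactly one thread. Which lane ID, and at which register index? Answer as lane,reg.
29,0

r=7→G=7,rhi=0  c=2→T=1,p=0
L=7*4+1=29  i=0*2+0=0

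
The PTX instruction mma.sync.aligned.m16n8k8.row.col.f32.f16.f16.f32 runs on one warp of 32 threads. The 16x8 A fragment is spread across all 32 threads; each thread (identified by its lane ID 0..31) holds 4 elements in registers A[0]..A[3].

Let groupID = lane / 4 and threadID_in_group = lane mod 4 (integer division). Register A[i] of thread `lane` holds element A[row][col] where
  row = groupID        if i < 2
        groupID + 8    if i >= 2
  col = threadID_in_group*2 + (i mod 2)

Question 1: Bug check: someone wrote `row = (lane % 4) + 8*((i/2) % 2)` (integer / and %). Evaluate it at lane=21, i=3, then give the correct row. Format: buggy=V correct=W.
buggy=9 correct=13

`(lane % 4) + 8*((i/2) % 2)`[21,3]->9
L=21->g=21>>2=5, t=21&3=1
[3]->row 5+8=13  col 1·2+1=3
row: 9 vs 13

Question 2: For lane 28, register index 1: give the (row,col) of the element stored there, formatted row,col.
7,1

L=28⇒gr=28>>2=7, th=28&3=0
[1]⇒row 7+0=7  col 0·2+1=1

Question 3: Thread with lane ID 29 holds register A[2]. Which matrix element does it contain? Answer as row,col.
15,2

29: gid=7,tid=1
[2] (7+8,1*2+0) = (15,2)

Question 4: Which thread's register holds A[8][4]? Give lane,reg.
2,2

r=8->g=0,rb=1  c=4->t=2,b0=0
L=0*4+2=2  i=1*2+0=2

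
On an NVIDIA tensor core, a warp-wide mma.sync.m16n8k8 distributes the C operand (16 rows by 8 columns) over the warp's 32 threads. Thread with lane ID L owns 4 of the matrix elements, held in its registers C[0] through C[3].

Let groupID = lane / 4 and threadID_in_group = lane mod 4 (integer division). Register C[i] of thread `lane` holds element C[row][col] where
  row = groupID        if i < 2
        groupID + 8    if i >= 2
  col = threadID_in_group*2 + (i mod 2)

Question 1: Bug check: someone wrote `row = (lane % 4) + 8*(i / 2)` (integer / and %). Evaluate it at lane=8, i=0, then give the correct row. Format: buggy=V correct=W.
`(lane % 4) + 8*(i / 2)`[8,0]->0
lane 8: g=2 (8/4), t=0 (8%4)
i=0: r=2+0=2, c=0*2+0=0
row: 0 vs 2

buggy=0 correct=2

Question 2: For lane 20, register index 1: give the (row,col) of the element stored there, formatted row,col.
5,1

L=20->g=20>>2=5, t=20&3=0
[1]->row 5+0=5  col 0·2+1=1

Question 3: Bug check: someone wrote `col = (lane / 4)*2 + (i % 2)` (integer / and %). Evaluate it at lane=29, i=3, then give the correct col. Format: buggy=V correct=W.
buggy=15 correct=3

`(lane / 4)*2 + (i % 2)`[29,3]→15
lane 29→29/4=7, 29 mod 4=1
i=3  r:7+8→15  c:2·1+1→3
col: 15 vs 3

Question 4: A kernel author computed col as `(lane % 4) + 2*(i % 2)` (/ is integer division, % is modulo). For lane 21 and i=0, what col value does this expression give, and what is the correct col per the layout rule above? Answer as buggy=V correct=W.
`(lane % 4) + 2*(i % 2)`[21,0]->1
lane 21: gid=5 (21/4), tid=1 (21%4)
i=0: r=5+0=5, c=1*2+0=2
col: 1 vs 2

buggy=1 correct=2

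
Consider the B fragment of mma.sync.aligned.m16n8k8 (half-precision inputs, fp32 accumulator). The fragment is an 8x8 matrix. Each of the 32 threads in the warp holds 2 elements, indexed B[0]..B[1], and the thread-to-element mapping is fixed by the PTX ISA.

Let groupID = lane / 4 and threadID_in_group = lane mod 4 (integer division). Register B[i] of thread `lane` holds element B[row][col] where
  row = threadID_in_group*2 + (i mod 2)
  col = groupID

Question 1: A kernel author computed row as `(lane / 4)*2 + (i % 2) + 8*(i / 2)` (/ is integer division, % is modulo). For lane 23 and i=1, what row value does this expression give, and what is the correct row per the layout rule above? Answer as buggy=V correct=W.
`(lane / 4)*2 + (i % 2) + 8*(i / 2)`[23,1]->11
L=23->gid=23>>2=5, tid=23&3=3
[1]->row 3·2+1=7  col gid=5
row: 11 vs 7

buggy=11 correct=7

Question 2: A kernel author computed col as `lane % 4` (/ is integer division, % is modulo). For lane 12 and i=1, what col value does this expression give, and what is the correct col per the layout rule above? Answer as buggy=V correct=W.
buggy=0 correct=3

`lane % 4`[12,1]⇒0
L=12⇒gr=12>>2=3, th=12&3=0
[1]⇒row 0·2+1=1  col gr=3
col: 0 vs 3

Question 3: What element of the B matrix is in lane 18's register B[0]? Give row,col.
4,4

lane 18→18/4=4, 18 mod 4=2
i=0  r:2·2+0→4  c:4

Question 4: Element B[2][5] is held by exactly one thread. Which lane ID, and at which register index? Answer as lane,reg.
c:5=>grp=5  r:2=>tig=1,lo=0
L=5*4+1=21  i=0=0

21,0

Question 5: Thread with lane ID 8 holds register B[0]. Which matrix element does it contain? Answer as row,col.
L=8->gid=8>>2=2, tid=8&3=0
[0]->row 0·2+0=0  col gid=2

0,2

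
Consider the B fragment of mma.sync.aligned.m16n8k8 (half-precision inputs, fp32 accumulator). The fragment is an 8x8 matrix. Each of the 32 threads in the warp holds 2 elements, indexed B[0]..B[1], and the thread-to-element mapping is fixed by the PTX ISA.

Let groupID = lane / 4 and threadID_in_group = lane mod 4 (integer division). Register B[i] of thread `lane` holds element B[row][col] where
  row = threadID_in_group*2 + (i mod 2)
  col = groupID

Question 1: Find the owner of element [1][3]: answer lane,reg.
c=3->g=3  r=1->t=0,b0=1
L=3*4+0=12  i=1=1

12,1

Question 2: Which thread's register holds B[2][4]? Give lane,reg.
c=4->g=4  r=2->t=1,b0=0
L=4*4+1=17  i=0=0

17,0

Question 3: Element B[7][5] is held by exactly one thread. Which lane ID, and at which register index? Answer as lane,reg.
23,1

c: 5->gid=5  r: 7->tid=3,i&1=1
L=5*4+3=23  i=1=1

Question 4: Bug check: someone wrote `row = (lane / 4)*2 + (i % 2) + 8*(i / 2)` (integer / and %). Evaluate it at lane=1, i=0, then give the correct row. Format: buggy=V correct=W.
`(lane / 4)*2 + (i % 2) + 8*(i / 2)`[1,0]=>0
L=1=>grp=1>>2=0, tig=1&3=1
[0]=>row 1·2+0=2  col grp=0
row: 0 vs 2

buggy=0 correct=2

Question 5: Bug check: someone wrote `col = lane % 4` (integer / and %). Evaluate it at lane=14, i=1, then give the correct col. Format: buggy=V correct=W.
`lane % 4`[14,1]->2
14: g=3,t=2
[1] (2*2+1,3) = (5,3)
col: 2 vs 3

buggy=2 correct=3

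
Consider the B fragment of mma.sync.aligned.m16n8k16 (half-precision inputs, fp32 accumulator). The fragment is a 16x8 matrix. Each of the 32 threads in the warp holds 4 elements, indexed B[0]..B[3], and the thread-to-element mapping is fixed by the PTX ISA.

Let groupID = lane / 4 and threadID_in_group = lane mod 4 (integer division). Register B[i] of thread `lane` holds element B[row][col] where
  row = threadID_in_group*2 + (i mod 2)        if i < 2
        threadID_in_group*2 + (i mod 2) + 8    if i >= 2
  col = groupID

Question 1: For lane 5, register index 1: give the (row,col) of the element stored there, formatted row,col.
3,1

lane 5->5/4=1, 5 mod 4=1
i=1  r:2·1+1+0->3  c:1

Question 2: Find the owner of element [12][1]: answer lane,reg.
c=1⇒gr=1  r=12⇒Rb=1,th=2,odd=0
L=1*4+2=6  i=1*2+0=2

6,2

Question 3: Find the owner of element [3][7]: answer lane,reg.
c=7->g=7  r=3->rb=0,t=1,b0=1
L=7*4+1=29  i=0*2+1=1

29,1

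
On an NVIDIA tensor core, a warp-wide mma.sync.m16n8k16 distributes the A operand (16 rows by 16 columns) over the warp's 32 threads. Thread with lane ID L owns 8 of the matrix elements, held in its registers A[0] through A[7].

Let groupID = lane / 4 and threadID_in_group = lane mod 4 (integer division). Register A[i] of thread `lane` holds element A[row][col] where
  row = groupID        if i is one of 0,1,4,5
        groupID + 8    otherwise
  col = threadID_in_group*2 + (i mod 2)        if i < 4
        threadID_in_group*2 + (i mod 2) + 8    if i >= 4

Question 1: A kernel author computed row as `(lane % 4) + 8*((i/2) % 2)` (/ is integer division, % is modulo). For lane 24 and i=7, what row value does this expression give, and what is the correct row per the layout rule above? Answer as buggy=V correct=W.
buggy=8 correct=14

`(lane % 4) + 8*((i/2) % 2)`[24,7]=>8
lane 24: grp=6 (24/4), tig=0 (24%4)
i=7: r=6+8=14, c=0*2+1+8=9
row: 8 vs 14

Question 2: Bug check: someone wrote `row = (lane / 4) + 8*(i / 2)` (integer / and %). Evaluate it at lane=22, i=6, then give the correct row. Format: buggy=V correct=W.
`(lane / 4) + 8*(i / 2)`[22,6]→29
L=22→G=22>>2=5, T=22&3=2
[6]→row 5+8=13  col 2·2+0+8=12
row: 29 vs 13

buggy=29 correct=13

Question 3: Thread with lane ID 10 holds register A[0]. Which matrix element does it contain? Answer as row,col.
2,4

lane 10: gr=2 (10/4), th=2 (10%4)
i=0: r=2+0=2, c=2*2+0+0=4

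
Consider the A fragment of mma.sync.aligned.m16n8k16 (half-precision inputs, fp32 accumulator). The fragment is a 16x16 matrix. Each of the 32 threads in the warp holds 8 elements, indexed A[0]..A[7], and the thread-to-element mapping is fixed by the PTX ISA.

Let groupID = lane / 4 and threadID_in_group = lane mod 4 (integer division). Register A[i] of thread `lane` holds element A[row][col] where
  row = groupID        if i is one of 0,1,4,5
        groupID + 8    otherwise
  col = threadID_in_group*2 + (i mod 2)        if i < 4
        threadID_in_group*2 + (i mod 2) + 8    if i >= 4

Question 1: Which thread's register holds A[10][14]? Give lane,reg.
r=10⇒gr=2,Rb=1  c=14⇒Cb=1,th=3,odd=0
L=2*4+3=11  i=1*4+1*2+0=6

11,6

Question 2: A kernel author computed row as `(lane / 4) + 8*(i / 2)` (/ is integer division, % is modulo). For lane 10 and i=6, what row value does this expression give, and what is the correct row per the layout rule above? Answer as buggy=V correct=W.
`(lane / 4) + 8*(i / 2)`[10,6]⇒26
L=10⇒gr=10>>2=2, th=10&3=2
[6]⇒row 2+8=10  col 2·2+0+8=12
row: 26 vs 10

buggy=26 correct=10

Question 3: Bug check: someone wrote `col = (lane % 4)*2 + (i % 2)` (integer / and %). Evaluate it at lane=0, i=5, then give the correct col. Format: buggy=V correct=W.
buggy=1 correct=9

`(lane % 4)*2 + (i % 2)`[0,5]->1
lane 0->0/4=0, 0 mod 4=0
i=5  r:0+0->0  c:2·0+1+8->9
col: 1 vs 9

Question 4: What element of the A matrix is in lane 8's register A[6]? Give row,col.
8: gr=2,th=0
[6] (2+8,0*2+0+8) = (10,8)

10,8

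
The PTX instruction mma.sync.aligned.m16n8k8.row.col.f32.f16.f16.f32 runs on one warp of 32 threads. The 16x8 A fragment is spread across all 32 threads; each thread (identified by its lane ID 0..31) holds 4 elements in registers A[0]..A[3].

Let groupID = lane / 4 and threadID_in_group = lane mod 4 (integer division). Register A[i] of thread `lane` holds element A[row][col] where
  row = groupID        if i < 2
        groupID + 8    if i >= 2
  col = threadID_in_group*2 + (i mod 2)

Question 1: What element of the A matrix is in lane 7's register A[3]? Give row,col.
9,7

L=7->g=7>>2=1, t=7&3=3
[3]->row 1+8=9  col 3·2+1=7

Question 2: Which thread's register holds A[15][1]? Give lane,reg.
28,3

r: 15->gid=7,r8=1  c: 1->tid=0,i&1=1
L=7*4+0=28  i=1*2+1=3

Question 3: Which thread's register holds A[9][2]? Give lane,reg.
5,2

r:9=>grp=1,rB=1  c:2=>tig=1,lo=0
L=1*4+1=5  i=1*2+0=2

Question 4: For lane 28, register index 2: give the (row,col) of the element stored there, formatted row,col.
15,0

lane 28: gid=7 (28/4), tid=0 (28%4)
i=2: r=7+8=15, c=0*2+0=0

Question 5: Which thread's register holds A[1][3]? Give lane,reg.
5,1

r: 1->gid=1,r8=0  c: 3->tid=1,i&1=1
L=1*4+1=5  i=0*2+1=1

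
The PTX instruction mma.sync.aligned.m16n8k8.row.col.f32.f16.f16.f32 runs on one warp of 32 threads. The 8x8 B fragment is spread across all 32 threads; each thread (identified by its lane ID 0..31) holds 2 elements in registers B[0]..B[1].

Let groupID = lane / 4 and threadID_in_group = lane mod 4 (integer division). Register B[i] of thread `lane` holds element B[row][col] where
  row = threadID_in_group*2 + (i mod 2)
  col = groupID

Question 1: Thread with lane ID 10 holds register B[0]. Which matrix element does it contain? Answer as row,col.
lane 10: grp=2 (10/4), tig=2 (10%4)
i=0: r=2*2+0=4, c=grp=2

4,2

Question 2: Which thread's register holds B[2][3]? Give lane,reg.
c:3=>grp=3  r:2=>tig=1,lo=0
L=3*4+1=13  i=0=0

13,0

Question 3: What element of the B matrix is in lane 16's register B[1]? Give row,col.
1,4

lane 16: grp=4 (16/4), tig=0 (16%4)
i=1: r=0*2+1=1, c=grp=4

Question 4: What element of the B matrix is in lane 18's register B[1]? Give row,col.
L=18=>grp=18>>2=4, tig=18&3=2
[1]=>row 2·2+1=5  col grp=4

5,4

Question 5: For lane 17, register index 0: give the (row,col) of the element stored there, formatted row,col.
lane 17: grp=4 (17/4), tig=1 (17%4)
i=0: r=1*2+0=2, c=grp=4

2,4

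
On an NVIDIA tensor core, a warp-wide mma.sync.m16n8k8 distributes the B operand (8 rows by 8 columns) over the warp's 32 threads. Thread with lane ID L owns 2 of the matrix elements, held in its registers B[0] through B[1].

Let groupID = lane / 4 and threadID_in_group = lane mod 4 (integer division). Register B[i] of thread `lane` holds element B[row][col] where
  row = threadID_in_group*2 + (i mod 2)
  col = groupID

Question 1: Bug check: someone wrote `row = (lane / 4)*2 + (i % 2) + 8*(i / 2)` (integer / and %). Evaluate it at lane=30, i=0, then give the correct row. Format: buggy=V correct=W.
buggy=14 correct=4

`(lane / 4)*2 + (i % 2) + 8*(i / 2)`[30,0]->14
30: gid=7,tid=2
[0] (2*2+0,7) = (4,7)
row: 14 vs 4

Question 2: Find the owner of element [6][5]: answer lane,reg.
23,0

c: 5->gid=5  r: 6->tid=3,i&1=0
L=5*4+3=23  i=0=0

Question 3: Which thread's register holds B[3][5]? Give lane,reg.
c=5⇒gr=5  r=3⇒th=1,odd=1
L=5*4+1=21  i=1=1

21,1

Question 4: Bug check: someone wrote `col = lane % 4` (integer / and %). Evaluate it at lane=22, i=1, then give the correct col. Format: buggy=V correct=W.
buggy=2 correct=5

`lane % 4`[22,1]⇒2
L=22⇒gr=22>>2=5, th=22&3=2
[1]⇒row 2·2+1=5  col gr=5
col: 2 vs 5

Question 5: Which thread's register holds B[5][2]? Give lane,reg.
10,1

c=2->g=2  r=5->t=2,b0=1
L=2*4+2=10  i=1=1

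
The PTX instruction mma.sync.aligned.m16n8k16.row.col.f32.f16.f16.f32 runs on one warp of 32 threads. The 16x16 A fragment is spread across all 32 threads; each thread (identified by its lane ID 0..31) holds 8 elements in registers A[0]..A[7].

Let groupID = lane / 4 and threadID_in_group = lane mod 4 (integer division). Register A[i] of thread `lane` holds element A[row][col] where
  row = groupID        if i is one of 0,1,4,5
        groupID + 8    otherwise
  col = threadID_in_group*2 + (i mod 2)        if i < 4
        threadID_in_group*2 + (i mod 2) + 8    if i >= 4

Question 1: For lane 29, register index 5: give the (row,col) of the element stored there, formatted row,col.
29: G=7,T=1
[5] (7+0,1*2+1+8) = (7,11)

7,11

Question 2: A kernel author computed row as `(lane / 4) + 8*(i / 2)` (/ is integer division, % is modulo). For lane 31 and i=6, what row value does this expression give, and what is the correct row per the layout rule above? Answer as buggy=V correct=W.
buggy=31 correct=15

`(lane / 4) + 8*(i / 2)`[31,6]->31
lane 31->31/4=7, 31 mod 4=3
i=6  r:7+8->15  c:2·3+0+8->14
row: 31 vs 15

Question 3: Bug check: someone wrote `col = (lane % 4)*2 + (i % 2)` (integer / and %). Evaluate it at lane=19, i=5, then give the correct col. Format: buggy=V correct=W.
buggy=7 correct=15

`(lane % 4)*2 + (i % 2)`[19,5]→7
19: G=4,T=3
[5] (4+0,3*2+1+8) = (4,15)
col: 7 vs 15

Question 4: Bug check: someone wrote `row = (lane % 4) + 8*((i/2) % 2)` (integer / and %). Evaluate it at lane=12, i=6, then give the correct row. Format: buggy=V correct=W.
`(lane % 4) + 8*((i/2) % 2)`[12,6]->8
12: g=3,t=0
[6] (3+8,0*2+0+8) = (11,8)
row: 8 vs 11

buggy=8 correct=11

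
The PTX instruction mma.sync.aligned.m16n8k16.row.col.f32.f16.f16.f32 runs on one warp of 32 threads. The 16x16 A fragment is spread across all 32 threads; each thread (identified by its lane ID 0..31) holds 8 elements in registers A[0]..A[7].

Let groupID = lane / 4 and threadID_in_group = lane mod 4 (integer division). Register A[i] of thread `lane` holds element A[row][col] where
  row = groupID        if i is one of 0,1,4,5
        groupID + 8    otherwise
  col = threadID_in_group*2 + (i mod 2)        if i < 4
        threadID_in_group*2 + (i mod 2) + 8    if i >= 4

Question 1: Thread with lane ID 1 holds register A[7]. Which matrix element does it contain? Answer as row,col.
8,11

1: gid=0,tid=1
[7] (0+8,1*2+1+8) = (8,11)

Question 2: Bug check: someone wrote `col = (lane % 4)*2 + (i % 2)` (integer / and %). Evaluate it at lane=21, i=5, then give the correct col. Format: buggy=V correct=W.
buggy=3 correct=11

`(lane % 4)*2 + (i % 2)`[21,5]→3
L=21→G=21>>2=5, T=21&3=1
[5]→row 5+0=5  col 1·2+1+8=11
col: 3 vs 11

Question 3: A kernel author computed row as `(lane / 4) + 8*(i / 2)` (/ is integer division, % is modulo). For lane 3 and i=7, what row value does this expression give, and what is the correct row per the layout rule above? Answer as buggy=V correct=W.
buggy=24 correct=8

`(lane / 4) + 8*(i / 2)`[3,7]→24
lane 3: G=0 (3/4), T=3 (3%4)
i=7: r=0+8=8, c=3*2+1+8=15
row: 24 vs 8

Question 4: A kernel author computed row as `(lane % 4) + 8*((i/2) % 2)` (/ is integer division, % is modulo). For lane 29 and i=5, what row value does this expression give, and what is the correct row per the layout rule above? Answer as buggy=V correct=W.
`(lane % 4) + 8*((i/2) % 2)`[29,5]->1
29: g=7,t=1
[5] (7+0,1*2+1+8) = (7,11)
row: 1 vs 7

buggy=1 correct=7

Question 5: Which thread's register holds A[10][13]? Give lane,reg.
r=10->g=2,rb=1  c=13->cb=1,t=2,b0=1
L=2*4+2=10  i=1*4+1*2+1=7

10,7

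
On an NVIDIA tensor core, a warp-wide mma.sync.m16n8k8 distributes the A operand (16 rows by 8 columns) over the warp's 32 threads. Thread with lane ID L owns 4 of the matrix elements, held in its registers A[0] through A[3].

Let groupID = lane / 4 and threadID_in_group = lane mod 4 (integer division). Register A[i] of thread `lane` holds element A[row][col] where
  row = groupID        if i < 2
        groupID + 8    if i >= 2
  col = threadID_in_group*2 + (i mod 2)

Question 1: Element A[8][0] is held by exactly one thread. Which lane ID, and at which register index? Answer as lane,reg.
r=8→G=0,rhi=1  c=0→T=0,p=0
L=0*4+0=0  i=1*2+0=2

0,2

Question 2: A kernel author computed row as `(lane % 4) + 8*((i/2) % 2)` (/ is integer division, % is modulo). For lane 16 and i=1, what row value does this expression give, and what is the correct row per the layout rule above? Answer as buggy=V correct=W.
`(lane % 4) + 8*((i/2) % 2)`[16,1]->0
L=16->gid=16>>2=4, tid=16&3=0
[1]->row 4+0=4  col 0·2+1=1
row: 0 vs 4

buggy=0 correct=4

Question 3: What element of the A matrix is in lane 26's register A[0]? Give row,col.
lane 26→26/4=6, 26 mod 4=2
i=0  r:6+0→6  c:2·2+0→4

6,4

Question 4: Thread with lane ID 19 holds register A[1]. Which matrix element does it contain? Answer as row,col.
19: G=4,T=3
[1] (4+0,3*2+1) = (4,7)

4,7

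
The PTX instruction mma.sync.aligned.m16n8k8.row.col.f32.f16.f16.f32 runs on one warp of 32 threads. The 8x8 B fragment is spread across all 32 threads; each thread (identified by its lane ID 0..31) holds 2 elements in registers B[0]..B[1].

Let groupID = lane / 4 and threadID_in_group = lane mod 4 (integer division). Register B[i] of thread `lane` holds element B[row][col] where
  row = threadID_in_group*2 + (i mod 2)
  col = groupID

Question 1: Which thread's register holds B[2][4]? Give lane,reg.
17,0

c=4->g=4  r=2->t=1,b0=0
L=4*4+1=17  i=0=0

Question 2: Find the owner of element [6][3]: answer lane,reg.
c=3→G=3  r=6→T=3,p=0
L=3*4+3=15  i=0=0

15,0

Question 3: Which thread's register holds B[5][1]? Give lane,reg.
c=1⇒gr=1  r=5⇒th=2,odd=1
L=1*4+2=6  i=1=1

6,1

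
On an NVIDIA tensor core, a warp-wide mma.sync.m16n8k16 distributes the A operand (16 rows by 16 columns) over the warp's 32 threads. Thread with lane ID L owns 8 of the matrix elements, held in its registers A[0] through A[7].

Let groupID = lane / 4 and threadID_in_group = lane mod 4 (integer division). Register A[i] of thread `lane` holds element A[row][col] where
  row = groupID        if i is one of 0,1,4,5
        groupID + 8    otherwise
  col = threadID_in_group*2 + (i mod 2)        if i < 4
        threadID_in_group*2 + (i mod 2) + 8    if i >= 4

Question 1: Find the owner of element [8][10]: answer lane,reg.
r: 8->gid=0,r8=1  c: 10->c8=1,tid=1,i&1=0
L=0*4+1=1  i=1*4+1*2+0=6

1,6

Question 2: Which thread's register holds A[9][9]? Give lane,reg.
r=9→G=1,rhi=1  c=9→chi=1,T=0,p=1
L=1*4+0=4  i=1*4+1*2+1=7

4,7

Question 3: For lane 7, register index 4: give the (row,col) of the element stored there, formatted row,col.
lane 7: gr=1 (7/4), th=3 (7%4)
i=4: r=1+0=1, c=3*2+0+8=14

1,14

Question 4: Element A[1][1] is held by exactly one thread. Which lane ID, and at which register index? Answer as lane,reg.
4,1

r=1→G=1,rhi=0  c=1→chi=0,T=0,p=1
L=1*4+0=4  i=0*4+0*2+1=1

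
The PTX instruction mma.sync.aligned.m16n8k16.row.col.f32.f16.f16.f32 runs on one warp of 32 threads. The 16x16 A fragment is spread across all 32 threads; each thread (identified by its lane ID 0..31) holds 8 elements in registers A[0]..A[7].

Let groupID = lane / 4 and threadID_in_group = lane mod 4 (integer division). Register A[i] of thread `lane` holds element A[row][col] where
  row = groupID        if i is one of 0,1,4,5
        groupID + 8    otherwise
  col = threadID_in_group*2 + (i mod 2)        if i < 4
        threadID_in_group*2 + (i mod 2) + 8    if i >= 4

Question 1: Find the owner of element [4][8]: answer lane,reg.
16,4

r=4→G=4,rhi=0  c=8→chi=1,T=0,p=0
L=4*4+0=16  i=1*4+0*2+0=4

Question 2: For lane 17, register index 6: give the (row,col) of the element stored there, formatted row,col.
lane 17->17/4=4, 17 mod 4=1
i=6  r:4+8->12  c:2·1+0+8->10

12,10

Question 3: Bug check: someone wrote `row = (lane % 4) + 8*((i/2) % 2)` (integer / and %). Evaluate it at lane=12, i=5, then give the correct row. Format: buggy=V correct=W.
`(lane % 4) + 8*((i/2) % 2)`[12,5]->0
L=12->gid=12>>2=3, tid=12&3=0
[5]->row 3+0=3  col 0·2+1+8=9
row: 0 vs 3

buggy=0 correct=3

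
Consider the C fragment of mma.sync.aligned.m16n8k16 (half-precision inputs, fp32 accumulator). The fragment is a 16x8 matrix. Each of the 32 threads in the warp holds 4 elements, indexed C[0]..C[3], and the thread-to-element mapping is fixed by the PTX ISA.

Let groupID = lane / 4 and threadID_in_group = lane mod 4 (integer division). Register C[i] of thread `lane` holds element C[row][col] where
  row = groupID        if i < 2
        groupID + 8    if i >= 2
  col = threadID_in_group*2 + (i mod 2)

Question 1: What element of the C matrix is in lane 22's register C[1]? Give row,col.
lane 22: grp=5 (22/4), tig=2 (22%4)
i=1: r=5+0=5, c=2*2+1=5

5,5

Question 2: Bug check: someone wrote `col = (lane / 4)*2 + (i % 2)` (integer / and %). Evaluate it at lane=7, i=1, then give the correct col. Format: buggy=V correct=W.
`(lane / 4)*2 + (i % 2)`[7,1]->3
lane 7->7/4=1, 7 mod 4=3
i=1  r:1+0->1  c:2·3+1->7
col: 3 vs 7

buggy=3 correct=7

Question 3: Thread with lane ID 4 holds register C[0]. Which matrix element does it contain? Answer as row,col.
1,0

4: gid=1,tid=0
[0] (1+0,0*2+0) = (1,0)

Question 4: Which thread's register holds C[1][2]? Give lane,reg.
r: 1->gid=1,r8=0  c: 2->tid=1,i&1=0
L=1*4+1=5  i=0*2+0=0

5,0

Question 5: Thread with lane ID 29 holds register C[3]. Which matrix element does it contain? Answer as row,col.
15,3

lane 29⇒29/4=7, 29 mod 4=1
i=3  r:7+8⇒15  c:2·1+1⇒3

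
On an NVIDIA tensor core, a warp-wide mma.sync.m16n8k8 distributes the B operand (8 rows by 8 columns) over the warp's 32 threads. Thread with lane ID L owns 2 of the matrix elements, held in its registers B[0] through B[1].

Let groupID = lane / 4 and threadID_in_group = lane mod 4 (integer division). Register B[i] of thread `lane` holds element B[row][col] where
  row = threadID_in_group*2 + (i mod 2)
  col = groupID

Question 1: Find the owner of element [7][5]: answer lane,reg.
23,1

c=5→G=5  r=7→T=3,p=1
L=5*4+3=23  i=1=1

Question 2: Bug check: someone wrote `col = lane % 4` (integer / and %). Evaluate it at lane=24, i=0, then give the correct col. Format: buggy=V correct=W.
`lane % 4`[24,0]->0
24: g=6,t=0
[0] (0*2+0,6) = (0,6)
col: 0 vs 6

buggy=0 correct=6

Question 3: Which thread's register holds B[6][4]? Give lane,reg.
19,0

c=4→G=4  r=6→T=3,p=0
L=4*4+3=19  i=0=0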